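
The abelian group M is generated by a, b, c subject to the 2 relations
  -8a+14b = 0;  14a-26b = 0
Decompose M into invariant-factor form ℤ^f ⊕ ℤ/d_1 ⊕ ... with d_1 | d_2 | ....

Answer: M ≅ ℤ^1 ⊕ ℤ/2 ⊕ ℤ/6

Derivation:
rank_ℚ(R)=2; free=3−2=1
SNF(R) diag = [2, 6] → torsion [2, 6]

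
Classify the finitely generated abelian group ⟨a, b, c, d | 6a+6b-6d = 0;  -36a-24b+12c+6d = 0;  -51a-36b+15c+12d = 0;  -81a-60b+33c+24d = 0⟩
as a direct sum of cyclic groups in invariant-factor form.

Answer: M ≅ ℤ/3 ⊕ ℤ/6 ⊕ ℤ/6 ⊕ ℤ/12

Derivation:
rank_ℚ(R)=4; free=4−4=0
SNF(R) diag = [3, 6, 6, 12] → torsion [3, 6, 6, 12]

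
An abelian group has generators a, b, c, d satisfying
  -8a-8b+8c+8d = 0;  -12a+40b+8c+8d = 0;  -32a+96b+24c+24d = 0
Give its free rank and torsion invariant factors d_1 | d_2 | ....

Answer: M ≅ ℤ^1 ⊕ ℤ/4 ⊕ ℤ/8 ⊕ ℤ/24

Derivation:
rank_ℚ(R)=3; free=4−3=1
SNF(R) diag = [4, 8, 24] → torsion [4, 8, 24]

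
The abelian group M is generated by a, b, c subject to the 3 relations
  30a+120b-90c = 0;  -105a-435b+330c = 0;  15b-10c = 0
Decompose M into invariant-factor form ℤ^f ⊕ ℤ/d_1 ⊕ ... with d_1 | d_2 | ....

rank_ℚ(R)=3; free=3−3=0
SNF(R) diag = [5, 15, 30] → torsion [5, 15, 30]

Answer: M ≅ ℤ/5 ⊕ ℤ/15 ⊕ ℤ/30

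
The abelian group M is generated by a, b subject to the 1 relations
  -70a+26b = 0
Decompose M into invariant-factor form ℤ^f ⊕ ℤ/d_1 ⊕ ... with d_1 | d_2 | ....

Answer: M ≅ ℤ^1 ⊕ ℤ/2

Derivation:
rank_ℚ(R)=1; free=2−1=1
SNF(R) diag = [2] → torsion [2]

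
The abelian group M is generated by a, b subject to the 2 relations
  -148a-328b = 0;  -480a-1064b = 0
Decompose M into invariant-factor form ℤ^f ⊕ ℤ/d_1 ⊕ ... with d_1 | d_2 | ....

rank_ℚ(R)=2; free=2−2=0
SNF(R) diag = [4, 8] → torsion [4, 8]

Answer: M ≅ ℤ/4 ⊕ ℤ/8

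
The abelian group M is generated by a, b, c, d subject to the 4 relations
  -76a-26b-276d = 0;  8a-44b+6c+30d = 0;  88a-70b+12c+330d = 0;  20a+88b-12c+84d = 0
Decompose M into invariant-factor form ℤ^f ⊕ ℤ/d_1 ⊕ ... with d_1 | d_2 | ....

rank_ℚ(R)=4; free=4−4=0
SNF(R) diag = [2, 6, 18, 36] → torsion [2, 6, 18, 36]

Answer: M ≅ ℤ/2 ⊕ ℤ/6 ⊕ ℤ/18 ⊕ ℤ/36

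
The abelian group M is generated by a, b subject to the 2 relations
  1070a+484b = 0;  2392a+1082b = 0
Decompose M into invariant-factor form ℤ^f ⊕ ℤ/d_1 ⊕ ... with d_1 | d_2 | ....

Answer: M ≅ ℤ/2 ⊕ ℤ/6

Derivation:
rank_ℚ(R)=2; free=2−2=0
SNF(R) diag = [2, 6] → torsion [2, 6]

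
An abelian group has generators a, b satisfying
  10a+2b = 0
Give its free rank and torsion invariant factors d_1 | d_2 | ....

Answer: M ≅ ℤ^1 ⊕ ℤ/2

Derivation:
rank_ℚ(R)=1; free=2−1=1
SNF(R) diag = [2] → torsion [2]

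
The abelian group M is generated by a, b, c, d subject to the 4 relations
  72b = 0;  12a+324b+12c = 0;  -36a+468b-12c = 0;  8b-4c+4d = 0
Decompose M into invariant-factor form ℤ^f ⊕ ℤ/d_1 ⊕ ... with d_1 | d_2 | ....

Answer: M ≅ ℤ/4 ⊕ ℤ/12 ⊕ ℤ/24 ⊕ ℤ/72

Derivation:
rank_ℚ(R)=4; free=4−4=0
SNF(R) diag = [4, 12, 24, 72] → torsion [4, 12, 24, 72]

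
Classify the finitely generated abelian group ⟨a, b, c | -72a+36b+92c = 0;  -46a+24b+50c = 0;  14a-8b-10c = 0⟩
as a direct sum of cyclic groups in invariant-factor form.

Answer: M ≅ ℤ/2 ⊕ ℤ/4 ⊕ ℤ/8

Derivation:
rank_ℚ(R)=3; free=3−3=0
SNF(R) diag = [2, 4, 8] → torsion [2, 4, 8]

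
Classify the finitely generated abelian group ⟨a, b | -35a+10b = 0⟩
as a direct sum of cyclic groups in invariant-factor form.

Answer: M ≅ ℤ^1 ⊕ ℤ/5

Derivation:
rank_ℚ(R)=1; free=2−1=1
SNF(R) diag = [5] → torsion [5]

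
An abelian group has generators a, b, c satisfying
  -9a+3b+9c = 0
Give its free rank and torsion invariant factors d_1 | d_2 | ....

Answer: M ≅ ℤ^2 ⊕ ℤ/3

Derivation:
rank_ℚ(R)=1; free=3−1=2
SNF(R) diag = [3] → torsion [3]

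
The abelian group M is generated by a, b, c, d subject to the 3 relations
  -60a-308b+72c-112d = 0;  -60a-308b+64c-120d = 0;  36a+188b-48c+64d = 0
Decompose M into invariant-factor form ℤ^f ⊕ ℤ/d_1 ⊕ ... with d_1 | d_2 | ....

rank_ℚ(R)=3; free=4−3=1
SNF(R) diag = [4, 8, 24] → torsion [4, 8, 24]

Answer: M ≅ ℤ^1 ⊕ ℤ/4 ⊕ ℤ/8 ⊕ ℤ/24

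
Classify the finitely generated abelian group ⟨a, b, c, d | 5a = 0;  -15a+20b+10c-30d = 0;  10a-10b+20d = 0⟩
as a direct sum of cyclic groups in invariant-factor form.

Answer: M ≅ ℤ^1 ⊕ ℤ/5 ⊕ ℤ/10 ⊕ ℤ/10

Derivation:
rank_ℚ(R)=3; free=4−3=1
SNF(R) diag = [5, 10, 10] → torsion [5, 10, 10]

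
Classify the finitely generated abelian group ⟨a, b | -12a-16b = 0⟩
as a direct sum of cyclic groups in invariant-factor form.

Answer: M ≅ ℤ^1 ⊕ ℤ/4

Derivation:
rank_ℚ(R)=1; free=2−1=1
SNF(R) diag = [4] → torsion [4]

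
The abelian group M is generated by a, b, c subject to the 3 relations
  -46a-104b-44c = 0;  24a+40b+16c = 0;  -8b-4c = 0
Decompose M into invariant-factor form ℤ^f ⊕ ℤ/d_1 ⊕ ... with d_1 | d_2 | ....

rank_ℚ(R)=3; free=3−3=0
SNF(R) diag = [2, 4, 8] → torsion [2, 4, 8]

Answer: M ≅ ℤ/2 ⊕ ℤ/4 ⊕ ℤ/8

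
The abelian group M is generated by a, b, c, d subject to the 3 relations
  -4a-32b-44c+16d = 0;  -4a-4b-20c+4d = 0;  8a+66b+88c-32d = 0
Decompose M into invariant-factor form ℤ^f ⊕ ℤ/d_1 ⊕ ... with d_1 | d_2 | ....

Answer: M ≅ ℤ^1 ⊕ ℤ/2 ⊕ ℤ/4 ⊕ ℤ/12

Derivation:
rank_ℚ(R)=3; free=4−3=1
SNF(R) diag = [2, 4, 12] → torsion [2, 4, 12]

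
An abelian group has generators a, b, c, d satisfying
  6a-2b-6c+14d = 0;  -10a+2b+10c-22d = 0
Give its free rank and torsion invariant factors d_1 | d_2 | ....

rank_ℚ(R)=2; free=4−2=2
SNF(R) diag = [2, 4] → torsion [2, 4]

Answer: M ≅ ℤ^2 ⊕ ℤ/2 ⊕ ℤ/4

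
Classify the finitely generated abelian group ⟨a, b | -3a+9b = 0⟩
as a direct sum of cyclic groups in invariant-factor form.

Answer: M ≅ ℤ^1 ⊕ ℤ/3

Derivation:
rank_ℚ(R)=1; free=2−1=1
SNF(R) diag = [3] → torsion [3]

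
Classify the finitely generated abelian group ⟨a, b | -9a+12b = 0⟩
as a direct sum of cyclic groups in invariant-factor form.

rank_ℚ(R)=1; free=2−1=1
SNF(R) diag = [3] → torsion [3]

Answer: M ≅ ℤ^1 ⊕ ℤ/3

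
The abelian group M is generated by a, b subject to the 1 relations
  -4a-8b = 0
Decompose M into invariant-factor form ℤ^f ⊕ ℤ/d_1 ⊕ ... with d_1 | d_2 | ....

rank_ℚ(R)=1; free=2−1=1
SNF(R) diag = [4] → torsion [4]

Answer: M ≅ ℤ^1 ⊕ ℤ/4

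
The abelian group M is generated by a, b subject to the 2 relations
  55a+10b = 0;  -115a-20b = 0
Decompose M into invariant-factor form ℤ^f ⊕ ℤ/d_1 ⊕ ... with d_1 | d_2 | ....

Answer: M ≅ ℤ/5 ⊕ ℤ/10

Derivation:
rank_ℚ(R)=2; free=2−2=0
SNF(R) diag = [5, 10] → torsion [5, 10]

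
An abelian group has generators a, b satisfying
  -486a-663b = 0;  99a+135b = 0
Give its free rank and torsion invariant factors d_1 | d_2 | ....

Answer: M ≅ ℤ/3 ⊕ ℤ/9

Derivation:
rank_ℚ(R)=2; free=2−2=0
SNF(R) diag = [3, 9] → torsion [3, 9]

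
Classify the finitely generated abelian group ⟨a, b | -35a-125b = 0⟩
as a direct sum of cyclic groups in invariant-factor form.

Answer: M ≅ ℤ^1 ⊕ ℤ/5

Derivation:
rank_ℚ(R)=1; free=2−1=1
SNF(R) diag = [5] → torsion [5]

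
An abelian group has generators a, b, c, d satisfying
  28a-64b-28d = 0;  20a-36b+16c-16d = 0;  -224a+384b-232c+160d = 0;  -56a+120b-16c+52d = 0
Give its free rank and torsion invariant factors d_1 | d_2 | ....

rank_ℚ(R)=4; free=4−4=0
SNF(R) diag = [4, 4, 12, 24] → torsion [4, 4, 12, 24]

Answer: M ≅ ℤ/4 ⊕ ℤ/4 ⊕ ℤ/12 ⊕ ℤ/24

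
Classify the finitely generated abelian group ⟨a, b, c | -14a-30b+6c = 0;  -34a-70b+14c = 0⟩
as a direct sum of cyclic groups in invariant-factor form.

Answer: M ≅ ℤ^1 ⊕ ℤ/2 ⊕ ℤ/4

Derivation:
rank_ℚ(R)=2; free=3−2=1
SNF(R) diag = [2, 4] → torsion [2, 4]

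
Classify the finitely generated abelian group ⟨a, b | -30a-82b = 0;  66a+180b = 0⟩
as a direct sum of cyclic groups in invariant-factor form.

Answer: M ≅ ℤ/2 ⊕ ℤ/6

Derivation:
rank_ℚ(R)=2; free=2−2=0
SNF(R) diag = [2, 6] → torsion [2, 6]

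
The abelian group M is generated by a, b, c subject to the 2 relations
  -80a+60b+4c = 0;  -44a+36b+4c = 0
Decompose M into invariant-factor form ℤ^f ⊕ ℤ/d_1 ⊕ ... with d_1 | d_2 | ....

Answer: M ≅ ℤ^1 ⊕ ℤ/4 ⊕ ℤ/12

Derivation:
rank_ℚ(R)=2; free=3−2=1
SNF(R) diag = [4, 12] → torsion [4, 12]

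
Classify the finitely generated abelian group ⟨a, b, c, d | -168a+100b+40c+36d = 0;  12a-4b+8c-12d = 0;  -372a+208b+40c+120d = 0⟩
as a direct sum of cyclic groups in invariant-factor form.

Answer: M ≅ ℤ^1 ⊕ ℤ/4 ⊕ ℤ/12 ⊕ ℤ/24

Derivation:
rank_ℚ(R)=3; free=4−3=1
SNF(R) diag = [4, 12, 24] → torsion [4, 12, 24]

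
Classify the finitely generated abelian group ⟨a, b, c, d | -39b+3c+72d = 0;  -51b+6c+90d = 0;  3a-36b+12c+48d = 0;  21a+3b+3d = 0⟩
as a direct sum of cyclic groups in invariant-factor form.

rank_ℚ(R)=4; free=4−4=0
SNF(R) diag = [3, 3, 9, 27] → torsion [3, 3, 9, 27]

Answer: M ≅ ℤ/3 ⊕ ℤ/3 ⊕ ℤ/9 ⊕ ℤ/27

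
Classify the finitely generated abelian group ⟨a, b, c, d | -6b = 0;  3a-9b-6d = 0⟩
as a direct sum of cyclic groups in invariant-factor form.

Answer: M ≅ ℤ^2 ⊕ ℤ/3 ⊕ ℤ/6

Derivation:
rank_ℚ(R)=2; free=4−2=2
SNF(R) diag = [3, 6] → torsion [3, 6]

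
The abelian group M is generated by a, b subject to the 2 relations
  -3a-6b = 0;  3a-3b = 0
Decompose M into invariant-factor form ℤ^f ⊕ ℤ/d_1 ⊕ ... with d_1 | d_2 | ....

Answer: M ≅ ℤ/3 ⊕ ℤ/9

Derivation:
rank_ℚ(R)=2; free=2−2=0
SNF(R) diag = [3, 9] → torsion [3, 9]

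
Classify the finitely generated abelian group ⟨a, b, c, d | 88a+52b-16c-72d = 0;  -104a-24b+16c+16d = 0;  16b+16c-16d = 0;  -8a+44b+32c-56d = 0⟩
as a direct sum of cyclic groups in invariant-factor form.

Answer: M ≅ ℤ/4 ⊕ ℤ/8 ⊕ ℤ/16 ⊕ ℤ/48

Derivation:
rank_ℚ(R)=4; free=4−4=0
SNF(R) diag = [4, 8, 16, 48] → torsion [4, 8, 16, 48]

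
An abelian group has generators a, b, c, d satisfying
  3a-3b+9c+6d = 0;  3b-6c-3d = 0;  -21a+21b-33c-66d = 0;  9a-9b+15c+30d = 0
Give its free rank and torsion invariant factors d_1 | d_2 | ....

rank_ℚ(R)=4; free=4−4=0
SNF(R) diag = [3, 3, 6, 12] → torsion [3, 3, 6, 12]

Answer: M ≅ ℤ/3 ⊕ ℤ/3 ⊕ ℤ/6 ⊕ ℤ/12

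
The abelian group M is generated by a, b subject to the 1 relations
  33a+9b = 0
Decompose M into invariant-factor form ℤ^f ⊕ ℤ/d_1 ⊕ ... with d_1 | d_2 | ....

Answer: M ≅ ℤ^1 ⊕ ℤ/3

Derivation:
rank_ℚ(R)=1; free=2−1=1
SNF(R) diag = [3] → torsion [3]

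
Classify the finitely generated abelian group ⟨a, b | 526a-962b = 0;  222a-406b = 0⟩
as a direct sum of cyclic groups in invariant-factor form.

Answer: M ≅ ℤ/2 ⊕ ℤ/4

Derivation:
rank_ℚ(R)=2; free=2−2=0
SNF(R) diag = [2, 4] → torsion [2, 4]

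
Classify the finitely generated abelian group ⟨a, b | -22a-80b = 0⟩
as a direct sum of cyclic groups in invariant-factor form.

Answer: M ≅ ℤ^1 ⊕ ℤ/2

Derivation:
rank_ℚ(R)=1; free=2−1=1
SNF(R) diag = [2] → torsion [2]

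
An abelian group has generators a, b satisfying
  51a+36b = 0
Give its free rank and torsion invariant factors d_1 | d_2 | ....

Answer: M ≅ ℤ^1 ⊕ ℤ/3

Derivation:
rank_ℚ(R)=1; free=2−1=1
SNF(R) diag = [3] → torsion [3]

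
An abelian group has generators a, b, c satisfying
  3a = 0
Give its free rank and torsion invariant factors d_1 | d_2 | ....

Answer: M ≅ ℤ^2 ⊕ ℤ/3

Derivation:
rank_ℚ(R)=1; free=3−1=2
SNF(R) diag = [3] → torsion [3]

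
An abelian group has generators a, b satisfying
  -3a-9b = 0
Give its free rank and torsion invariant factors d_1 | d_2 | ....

rank_ℚ(R)=1; free=2−1=1
SNF(R) diag = [3] → torsion [3]

Answer: M ≅ ℤ^1 ⊕ ℤ/3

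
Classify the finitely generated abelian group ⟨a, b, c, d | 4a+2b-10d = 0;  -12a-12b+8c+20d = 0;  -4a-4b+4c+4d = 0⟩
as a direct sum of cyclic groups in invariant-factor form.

Answer: M ≅ ℤ^1 ⊕ ℤ/2 ⊕ ℤ/4 ⊕ ℤ/4

Derivation:
rank_ℚ(R)=3; free=4−3=1
SNF(R) diag = [2, 4, 4] → torsion [2, 4, 4]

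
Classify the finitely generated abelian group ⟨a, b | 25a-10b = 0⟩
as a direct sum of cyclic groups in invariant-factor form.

rank_ℚ(R)=1; free=2−1=1
SNF(R) diag = [5] → torsion [5]

Answer: M ≅ ℤ^1 ⊕ ℤ/5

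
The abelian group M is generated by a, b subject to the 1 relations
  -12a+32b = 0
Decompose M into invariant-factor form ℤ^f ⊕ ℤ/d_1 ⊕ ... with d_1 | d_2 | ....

Answer: M ≅ ℤ^1 ⊕ ℤ/4

Derivation:
rank_ℚ(R)=1; free=2−1=1
SNF(R) diag = [4] → torsion [4]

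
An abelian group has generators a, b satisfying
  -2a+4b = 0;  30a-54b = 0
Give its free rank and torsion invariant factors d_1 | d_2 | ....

rank_ℚ(R)=2; free=2−2=0
SNF(R) diag = [2, 6] → torsion [2, 6]

Answer: M ≅ ℤ/2 ⊕ ℤ/6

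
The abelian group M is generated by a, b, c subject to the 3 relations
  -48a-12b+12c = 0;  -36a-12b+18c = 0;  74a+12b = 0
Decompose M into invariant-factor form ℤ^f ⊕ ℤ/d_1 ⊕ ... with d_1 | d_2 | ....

rank_ℚ(R)=3; free=3−3=0
SNF(R) diag = [2, 6, 12] → torsion [2, 6, 12]

Answer: M ≅ ℤ/2 ⊕ ℤ/6 ⊕ ℤ/12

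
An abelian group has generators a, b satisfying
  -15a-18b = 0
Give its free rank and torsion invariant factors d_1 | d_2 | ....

rank_ℚ(R)=1; free=2−1=1
SNF(R) diag = [3] → torsion [3]

Answer: M ≅ ℤ^1 ⊕ ℤ/3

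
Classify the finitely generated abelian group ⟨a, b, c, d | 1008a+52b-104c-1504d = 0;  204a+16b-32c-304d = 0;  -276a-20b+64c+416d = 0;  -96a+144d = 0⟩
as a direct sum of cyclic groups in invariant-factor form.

Answer: M ≅ ℤ/4 ⊕ ℤ/12 ⊕ ℤ/24 ⊕ ℤ/48

Derivation:
rank_ℚ(R)=4; free=4−4=0
SNF(R) diag = [4, 12, 24, 48] → torsion [4, 12, 24, 48]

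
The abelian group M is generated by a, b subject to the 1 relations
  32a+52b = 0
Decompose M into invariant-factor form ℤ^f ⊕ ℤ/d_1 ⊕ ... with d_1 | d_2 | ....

Answer: M ≅ ℤ^1 ⊕ ℤ/4

Derivation:
rank_ℚ(R)=1; free=2−1=1
SNF(R) diag = [4] → torsion [4]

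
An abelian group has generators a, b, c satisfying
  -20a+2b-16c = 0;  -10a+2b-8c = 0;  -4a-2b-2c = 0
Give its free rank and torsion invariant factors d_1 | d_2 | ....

rank_ℚ(R)=3; free=3−3=0
SNF(R) diag = [2, 2, 6] → torsion [2, 2, 6]

Answer: M ≅ ℤ/2 ⊕ ℤ/2 ⊕ ℤ/6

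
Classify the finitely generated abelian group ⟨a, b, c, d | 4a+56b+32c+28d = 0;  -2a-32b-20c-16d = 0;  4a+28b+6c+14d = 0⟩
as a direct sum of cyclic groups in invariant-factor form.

rank_ℚ(R)=3; free=4−3=1
SNF(R) diag = [2, 2, 4] → torsion [2, 2, 4]

Answer: M ≅ ℤ^1 ⊕ ℤ/2 ⊕ ℤ/2 ⊕ ℤ/4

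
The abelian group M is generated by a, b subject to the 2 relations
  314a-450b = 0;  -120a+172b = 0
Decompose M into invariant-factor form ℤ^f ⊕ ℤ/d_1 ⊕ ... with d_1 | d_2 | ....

Answer: M ≅ ℤ/2 ⊕ ℤ/4

Derivation:
rank_ℚ(R)=2; free=2−2=0
SNF(R) diag = [2, 4] → torsion [2, 4]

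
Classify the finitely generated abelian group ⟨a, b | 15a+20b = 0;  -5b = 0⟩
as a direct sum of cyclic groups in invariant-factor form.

Answer: M ≅ ℤ/5 ⊕ ℤ/15

Derivation:
rank_ℚ(R)=2; free=2−2=0
SNF(R) diag = [5, 15] → torsion [5, 15]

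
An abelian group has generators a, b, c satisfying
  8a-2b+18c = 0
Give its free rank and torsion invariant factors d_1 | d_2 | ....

Answer: M ≅ ℤ^2 ⊕ ℤ/2

Derivation:
rank_ℚ(R)=1; free=3−1=2
SNF(R) diag = [2] → torsion [2]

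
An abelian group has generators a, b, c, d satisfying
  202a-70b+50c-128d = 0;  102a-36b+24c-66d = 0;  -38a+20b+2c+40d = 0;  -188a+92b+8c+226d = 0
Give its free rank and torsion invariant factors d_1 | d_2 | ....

rank_ℚ(R)=4; free=4−4=0
SNF(R) diag = [2, 6, 18, 54] → torsion [2, 6, 18, 54]

Answer: M ≅ ℤ/2 ⊕ ℤ/6 ⊕ ℤ/18 ⊕ ℤ/54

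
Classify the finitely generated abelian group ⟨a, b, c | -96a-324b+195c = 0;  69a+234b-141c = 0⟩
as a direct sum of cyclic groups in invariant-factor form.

Answer: M ≅ ℤ^1 ⊕ ℤ/3 ⊕ ℤ/9

Derivation:
rank_ℚ(R)=2; free=3−2=1
SNF(R) diag = [3, 9] → torsion [3, 9]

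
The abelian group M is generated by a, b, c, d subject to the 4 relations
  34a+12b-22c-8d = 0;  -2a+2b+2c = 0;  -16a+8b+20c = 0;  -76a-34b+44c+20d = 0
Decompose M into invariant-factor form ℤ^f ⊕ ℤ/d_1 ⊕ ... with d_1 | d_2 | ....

Answer: M ≅ ℤ/2 ⊕ ℤ/2 ⊕ ℤ/4 ⊕ ℤ/4

Derivation:
rank_ℚ(R)=4; free=4−4=0
SNF(R) diag = [2, 2, 4, 4] → torsion [2, 2, 4, 4]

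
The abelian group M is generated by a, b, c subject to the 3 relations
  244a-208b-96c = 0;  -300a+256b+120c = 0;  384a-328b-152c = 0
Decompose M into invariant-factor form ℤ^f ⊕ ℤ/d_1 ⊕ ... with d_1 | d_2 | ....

Answer: M ≅ ℤ/4 ⊕ ℤ/8 ⊕ ℤ/8

Derivation:
rank_ℚ(R)=3; free=3−3=0
SNF(R) diag = [4, 8, 8] → torsion [4, 8, 8]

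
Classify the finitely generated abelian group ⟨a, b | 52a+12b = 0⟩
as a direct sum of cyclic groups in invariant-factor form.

rank_ℚ(R)=1; free=2−1=1
SNF(R) diag = [4] → torsion [4]

Answer: M ≅ ℤ^1 ⊕ ℤ/4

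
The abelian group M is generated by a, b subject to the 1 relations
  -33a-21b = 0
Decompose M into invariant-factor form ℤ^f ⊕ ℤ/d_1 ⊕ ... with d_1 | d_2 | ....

Answer: M ≅ ℤ^1 ⊕ ℤ/3

Derivation:
rank_ℚ(R)=1; free=2−1=1
SNF(R) diag = [3] → torsion [3]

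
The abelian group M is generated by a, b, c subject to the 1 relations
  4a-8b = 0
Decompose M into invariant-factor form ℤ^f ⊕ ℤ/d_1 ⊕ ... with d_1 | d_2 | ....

rank_ℚ(R)=1; free=3−1=2
SNF(R) diag = [4] → torsion [4]

Answer: M ≅ ℤ^2 ⊕ ℤ/4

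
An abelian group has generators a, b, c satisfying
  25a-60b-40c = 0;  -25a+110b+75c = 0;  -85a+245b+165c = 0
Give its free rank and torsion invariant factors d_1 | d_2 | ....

Answer: M ≅ ℤ/5 ⊕ ℤ/5 ⊕ ℤ/15

Derivation:
rank_ℚ(R)=3; free=3−3=0
SNF(R) diag = [5, 5, 15] → torsion [5, 5, 15]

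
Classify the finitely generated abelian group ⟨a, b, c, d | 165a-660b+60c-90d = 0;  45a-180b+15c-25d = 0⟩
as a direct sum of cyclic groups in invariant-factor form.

rank_ℚ(R)=2; free=4−2=2
SNF(R) diag = [5, 15] → torsion [5, 15]

Answer: M ≅ ℤ^2 ⊕ ℤ/5 ⊕ ℤ/15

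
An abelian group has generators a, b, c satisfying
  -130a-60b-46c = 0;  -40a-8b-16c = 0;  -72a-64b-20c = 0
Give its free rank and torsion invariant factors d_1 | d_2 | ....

Answer: M ≅ ℤ/2 ⊕ ℤ/4 ⊕ ℤ/8

Derivation:
rank_ℚ(R)=3; free=3−3=0
SNF(R) diag = [2, 4, 8] → torsion [2, 4, 8]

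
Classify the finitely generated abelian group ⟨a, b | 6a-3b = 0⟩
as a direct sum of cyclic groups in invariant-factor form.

Answer: M ≅ ℤ^1 ⊕ ℤ/3

Derivation:
rank_ℚ(R)=1; free=2−1=1
SNF(R) diag = [3] → torsion [3]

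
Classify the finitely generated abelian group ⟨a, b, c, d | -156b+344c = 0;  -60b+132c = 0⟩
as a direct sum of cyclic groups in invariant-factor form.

rank_ℚ(R)=2; free=4−2=2
SNF(R) diag = [4, 12] → torsion [4, 12]

Answer: M ≅ ℤ^2 ⊕ ℤ/4 ⊕ ℤ/12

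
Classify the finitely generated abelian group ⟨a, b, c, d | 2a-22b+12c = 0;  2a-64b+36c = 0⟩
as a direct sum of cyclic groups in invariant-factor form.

Answer: M ≅ ℤ^2 ⊕ ℤ/2 ⊕ ℤ/6

Derivation:
rank_ℚ(R)=2; free=4−2=2
SNF(R) diag = [2, 6] → torsion [2, 6]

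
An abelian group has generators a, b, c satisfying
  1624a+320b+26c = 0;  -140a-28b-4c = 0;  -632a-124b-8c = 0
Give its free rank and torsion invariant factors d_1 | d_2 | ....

Answer: M ≅ ℤ/2 ⊕ ℤ/4 ⊕ ℤ/12

Derivation:
rank_ℚ(R)=3; free=3−3=0
SNF(R) diag = [2, 4, 12] → torsion [2, 4, 12]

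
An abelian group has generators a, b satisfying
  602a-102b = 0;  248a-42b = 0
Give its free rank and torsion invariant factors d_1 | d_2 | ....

Answer: M ≅ ℤ/2 ⊕ ℤ/6

Derivation:
rank_ℚ(R)=2; free=2−2=0
SNF(R) diag = [2, 6] → torsion [2, 6]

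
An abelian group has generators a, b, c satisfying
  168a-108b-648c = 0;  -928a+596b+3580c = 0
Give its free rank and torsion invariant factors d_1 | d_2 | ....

Answer: M ≅ ℤ^1 ⊕ ℤ/4 ⊕ ℤ/12

Derivation:
rank_ℚ(R)=2; free=3−2=1
SNF(R) diag = [4, 12] → torsion [4, 12]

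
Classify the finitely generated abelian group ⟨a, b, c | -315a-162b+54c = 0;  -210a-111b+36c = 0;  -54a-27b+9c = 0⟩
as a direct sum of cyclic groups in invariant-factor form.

rank_ℚ(R)=3; free=3−3=0
SNF(R) diag = [3, 9, 9] → torsion [3, 9, 9]

Answer: M ≅ ℤ/3 ⊕ ℤ/9 ⊕ ℤ/9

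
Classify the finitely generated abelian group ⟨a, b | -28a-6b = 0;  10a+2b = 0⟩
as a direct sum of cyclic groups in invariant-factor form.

Answer: M ≅ ℤ/2 ⊕ ℤ/2

Derivation:
rank_ℚ(R)=2; free=2−2=0
SNF(R) diag = [2, 2] → torsion [2, 2]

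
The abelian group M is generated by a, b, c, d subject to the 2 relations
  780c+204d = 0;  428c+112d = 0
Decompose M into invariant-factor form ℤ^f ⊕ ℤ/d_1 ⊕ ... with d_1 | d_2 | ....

Answer: M ≅ ℤ^2 ⊕ ℤ/4 ⊕ ℤ/12

Derivation:
rank_ℚ(R)=2; free=4−2=2
SNF(R) diag = [4, 12] → torsion [4, 12]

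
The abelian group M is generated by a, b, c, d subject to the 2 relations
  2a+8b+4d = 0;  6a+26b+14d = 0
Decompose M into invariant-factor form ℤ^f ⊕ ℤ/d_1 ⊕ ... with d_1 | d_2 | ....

Answer: M ≅ ℤ^2 ⊕ ℤ/2 ⊕ ℤ/2

Derivation:
rank_ℚ(R)=2; free=4−2=2
SNF(R) diag = [2, 2] → torsion [2, 2]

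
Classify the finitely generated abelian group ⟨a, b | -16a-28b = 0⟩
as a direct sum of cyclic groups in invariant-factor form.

rank_ℚ(R)=1; free=2−1=1
SNF(R) diag = [4] → torsion [4]

Answer: M ≅ ℤ^1 ⊕ ℤ/4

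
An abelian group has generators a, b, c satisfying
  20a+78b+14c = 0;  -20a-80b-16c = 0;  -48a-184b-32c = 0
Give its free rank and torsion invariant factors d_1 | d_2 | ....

Answer: M ≅ ℤ/2 ⊕ ℤ/4 ⊕ ℤ/8

Derivation:
rank_ℚ(R)=3; free=3−3=0
SNF(R) diag = [2, 4, 8] → torsion [2, 4, 8]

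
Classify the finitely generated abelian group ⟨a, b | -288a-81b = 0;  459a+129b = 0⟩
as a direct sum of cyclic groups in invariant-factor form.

rank_ℚ(R)=2; free=2−2=0
SNF(R) diag = [3, 9] → torsion [3, 9]

Answer: M ≅ ℤ/3 ⊕ ℤ/9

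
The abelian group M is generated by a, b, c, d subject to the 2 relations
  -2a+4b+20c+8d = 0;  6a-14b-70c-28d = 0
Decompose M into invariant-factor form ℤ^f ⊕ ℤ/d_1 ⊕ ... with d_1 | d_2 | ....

Answer: M ≅ ℤ^2 ⊕ ℤ/2 ⊕ ℤ/2

Derivation:
rank_ℚ(R)=2; free=4−2=2
SNF(R) diag = [2, 2] → torsion [2, 2]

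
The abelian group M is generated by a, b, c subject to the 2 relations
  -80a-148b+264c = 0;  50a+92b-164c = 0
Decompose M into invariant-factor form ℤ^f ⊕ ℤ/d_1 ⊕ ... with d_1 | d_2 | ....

Answer: M ≅ ℤ^1 ⊕ ℤ/2 ⊕ ℤ/4

Derivation:
rank_ℚ(R)=2; free=3−2=1
SNF(R) diag = [2, 4] → torsion [2, 4]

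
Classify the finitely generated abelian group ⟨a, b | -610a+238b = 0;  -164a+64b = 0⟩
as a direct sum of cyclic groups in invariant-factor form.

Answer: M ≅ ℤ/2 ⊕ ℤ/4

Derivation:
rank_ℚ(R)=2; free=2−2=0
SNF(R) diag = [2, 4] → torsion [2, 4]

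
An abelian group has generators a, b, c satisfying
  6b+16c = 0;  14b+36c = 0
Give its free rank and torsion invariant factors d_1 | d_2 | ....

Answer: M ≅ ℤ^1 ⊕ ℤ/2 ⊕ ℤ/4

Derivation:
rank_ℚ(R)=2; free=3−2=1
SNF(R) diag = [2, 4] → torsion [2, 4]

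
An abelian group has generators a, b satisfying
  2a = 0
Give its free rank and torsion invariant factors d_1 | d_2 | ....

rank_ℚ(R)=1; free=2−1=1
SNF(R) diag = [2] → torsion [2]

Answer: M ≅ ℤ^1 ⊕ ℤ/2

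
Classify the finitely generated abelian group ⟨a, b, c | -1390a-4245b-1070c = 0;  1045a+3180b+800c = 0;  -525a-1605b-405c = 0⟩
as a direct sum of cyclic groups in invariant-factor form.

rank_ℚ(R)=3; free=3−3=0
SNF(R) diag = [5, 15, 45] → torsion [5, 15, 45]

Answer: M ≅ ℤ/5 ⊕ ℤ/15 ⊕ ℤ/45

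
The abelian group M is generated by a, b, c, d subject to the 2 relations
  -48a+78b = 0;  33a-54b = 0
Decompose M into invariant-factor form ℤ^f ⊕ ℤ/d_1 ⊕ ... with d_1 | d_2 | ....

rank_ℚ(R)=2; free=4−2=2
SNF(R) diag = [3, 6] → torsion [3, 6]

Answer: M ≅ ℤ^2 ⊕ ℤ/3 ⊕ ℤ/6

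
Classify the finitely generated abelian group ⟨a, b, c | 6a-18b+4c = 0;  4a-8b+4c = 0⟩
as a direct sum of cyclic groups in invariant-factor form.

Answer: M ≅ ℤ^1 ⊕ ℤ/2 ⊕ ℤ/4

Derivation:
rank_ℚ(R)=2; free=3−2=1
SNF(R) diag = [2, 4] → torsion [2, 4]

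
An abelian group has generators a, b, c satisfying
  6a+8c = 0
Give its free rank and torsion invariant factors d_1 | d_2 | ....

rank_ℚ(R)=1; free=3−1=2
SNF(R) diag = [2] → torsion [2]

Answer: M ≅ ℤ^2 ⊕ ℤ/2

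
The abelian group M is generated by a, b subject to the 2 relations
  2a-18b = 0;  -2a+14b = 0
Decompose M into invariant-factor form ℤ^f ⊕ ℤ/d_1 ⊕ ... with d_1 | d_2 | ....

Answer: M ≅ ℤ/2 ⊕ ℤ/4

Derivation:
rank_ℚ(R)=2; free=2−2=0
SNF(R) diag = [2, 4] → torsion [2, 4]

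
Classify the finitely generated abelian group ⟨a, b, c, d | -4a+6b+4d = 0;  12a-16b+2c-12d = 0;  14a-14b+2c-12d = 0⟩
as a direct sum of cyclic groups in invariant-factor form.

rank_ℚ(R)=3; free=4−3=1
SNF(R) diag = [2, 2, 2] → torsion [2, 2, 2]

Answer: M ≅ ℤ^1 ⊕ ℤ/2 ⊕ ℤ/2 ⊕ ℤ/2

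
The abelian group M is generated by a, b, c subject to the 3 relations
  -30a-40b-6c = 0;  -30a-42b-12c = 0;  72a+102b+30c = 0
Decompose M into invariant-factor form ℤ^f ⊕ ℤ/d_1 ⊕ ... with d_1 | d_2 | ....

Answer: M ≅ ℤ/2 ⊕ ℤ/6 ⊕ ℤ/12

Derivation:
rank_ℚ(R)=3; free=3−3=0
SNF(R) diag = [2, 6, 12] → torsion [2, 6, 12]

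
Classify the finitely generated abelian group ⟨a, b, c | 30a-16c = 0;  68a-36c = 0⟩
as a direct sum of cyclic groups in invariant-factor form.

rank_ℚ(R)=2; free=3−2=1
SNF(R) diag = [2, 4] → torsion [2, 4]

Answer: M ≅ ℤ^1 ⊕ ℤ/2 ⊕ ℤ/4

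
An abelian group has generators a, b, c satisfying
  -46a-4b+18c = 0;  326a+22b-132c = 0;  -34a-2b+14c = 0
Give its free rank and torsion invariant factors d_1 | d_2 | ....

rank_ℚ(R)=3; free=3−3=0
SNF(R) diag = [2, 2, 2] → torsion [2, 2, 2]

Answer: M ≅ ℤ/2 ⊕ ℤ/2 ⊕ ℤ/2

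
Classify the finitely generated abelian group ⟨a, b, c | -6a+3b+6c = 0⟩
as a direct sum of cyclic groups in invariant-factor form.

Answer: M ≅ ℤ^2 ⊕ ℤ/3

Derivation:
rank_ℚ(R)=1; free=3−1=2
SNF(R) diag = [3] → torsion [3]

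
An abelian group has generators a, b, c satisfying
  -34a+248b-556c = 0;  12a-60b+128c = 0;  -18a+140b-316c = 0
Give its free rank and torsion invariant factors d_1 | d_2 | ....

Answer: M ≅ ℤ/2 ⊕ ℤ/4 ⊕ ℤ/8

Derivation:
rank_ℚ(R)=3; free=3−3=0
SNF(R) diag = [2, 4, 8] → torsion [2, 4, 8]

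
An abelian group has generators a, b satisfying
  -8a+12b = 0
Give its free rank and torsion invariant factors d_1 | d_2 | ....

rank_ℚ(R)=1; free=2−1=1
SNF(R) diag = [4] → torsion [4]

Answer: M ≅ ℤ^1 ⊕ ℤ/4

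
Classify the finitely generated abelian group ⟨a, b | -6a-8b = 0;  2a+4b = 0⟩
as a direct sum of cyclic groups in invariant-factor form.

Answer: M ≅ ℤ/2 ⊕ ℤ/4

Derivation:
rank_ℚ(R)=2; free=2−2=0
SNF(R) diag = [2, 4] → torsion [2, 4]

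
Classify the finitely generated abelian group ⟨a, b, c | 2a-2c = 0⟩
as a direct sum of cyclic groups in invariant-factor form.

Answer: M ≅ ℤ^2 ⊕ ℤ/2

Derivation:
rank_ℚ(R)=1; free=3−1=2
SNF(R) diag = [2] → torsion [2]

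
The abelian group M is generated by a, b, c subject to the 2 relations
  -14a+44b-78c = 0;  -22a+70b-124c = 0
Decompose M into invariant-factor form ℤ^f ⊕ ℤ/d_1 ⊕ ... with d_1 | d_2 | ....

rank_ℚ(R)=2; free=3−2=1
SNF(R) diag = [2, 2] → torsion [2, 2]

Answer: M ≅ ℤ^1 ⊕ ℤ/2 ⊕ ℤ/2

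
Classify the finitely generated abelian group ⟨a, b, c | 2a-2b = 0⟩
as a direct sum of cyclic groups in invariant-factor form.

Answer: M ≅ ℤ^2 ⊕ ℤ/2

Derivation:
rank_ℚ(R)=1; free=3−1=2
SNF(R) diag = [2] → torsion [2]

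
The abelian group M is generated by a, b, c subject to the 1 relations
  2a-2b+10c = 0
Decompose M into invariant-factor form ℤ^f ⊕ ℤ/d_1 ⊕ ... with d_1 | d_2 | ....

Answer: M ≅ ℤ^2 ⊕ ℤ/2

Derivation:
rank_ℚ(R)=1; free=3−1=2
SNF(R) diag = [2] → torsion [2]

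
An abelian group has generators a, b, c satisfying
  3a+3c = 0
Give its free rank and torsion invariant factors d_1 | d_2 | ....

rank_ℚ(R)=1; free=3−1=2
SNF(R) diag = [3] → torsion [3]

Answer: M ≅ ℤ^2 ⊕ ℤ/3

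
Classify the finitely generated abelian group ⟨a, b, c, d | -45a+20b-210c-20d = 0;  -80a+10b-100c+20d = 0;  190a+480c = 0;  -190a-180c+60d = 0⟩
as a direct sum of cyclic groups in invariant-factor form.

Answer: M ≅ ℤ/5 ⊕ ℤ/10 ⊕ ℤ/20 ⊕ ℤ/60

Derivation:
rank_ℚ(R)=4; free=4−4=0
SNF(R) diag = [5, 10, 20, 60] → torsion [5, 10, 20, 60]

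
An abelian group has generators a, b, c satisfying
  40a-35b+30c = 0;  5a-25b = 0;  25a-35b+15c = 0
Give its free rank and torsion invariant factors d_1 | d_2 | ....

rank_ℚ(R)=3; free=3−3=0
SNF(R) diag = [5, 15, 15] → torsion [5, 15, 15]

Answer: M ≅ ℤ/5 ⊕ ℤ/15 ⊕ ℤ/15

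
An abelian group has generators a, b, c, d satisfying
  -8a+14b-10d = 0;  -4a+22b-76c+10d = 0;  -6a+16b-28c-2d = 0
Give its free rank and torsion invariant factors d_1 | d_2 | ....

Answer: M ≅ ℤ^1 ⊕ ℤ/2 ⊕ ℤ/2 ⊕ ℤ/4

Derivation:
rank_ℚ(R)=3; free=4−3=1
SNF(R) diag = [2, 2, 4] → torsion [2, 2, 4]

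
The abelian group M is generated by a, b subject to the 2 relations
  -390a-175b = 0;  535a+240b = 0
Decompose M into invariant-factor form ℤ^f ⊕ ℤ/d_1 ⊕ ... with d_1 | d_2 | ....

Answer: M ≅ ℤ/5 ⊕ ℤ/5

Derivation:
rank_ℚ(R)=2; free=2−2=0
SNF(R) diag = [5, 5] → torsion [5, 5]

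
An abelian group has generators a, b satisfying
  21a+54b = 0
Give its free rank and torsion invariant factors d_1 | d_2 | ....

Answer: M ≅ ℤ^1 ⊕ ℤ/3

Derivation:
rank_ℚ(R)=1; free=2−1=1
SNF(R) diag = [3] → torsion [3]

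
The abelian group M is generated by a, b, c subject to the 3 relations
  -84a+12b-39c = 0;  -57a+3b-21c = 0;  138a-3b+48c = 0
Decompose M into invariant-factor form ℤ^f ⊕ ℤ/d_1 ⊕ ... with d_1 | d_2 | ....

rank_ℚ(R)=3; free=3−3=0
SNF(R) diag = [3, 9, 27] → torsion [3, 9, 27]

Answer: M ≅ ℤ/3 ⊕ ℤ/9 ⊕ ℤ/27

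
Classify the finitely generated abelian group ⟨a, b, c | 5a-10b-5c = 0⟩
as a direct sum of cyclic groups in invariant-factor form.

Answer: M ≅ ℤ^2 ⊕ ℤ/5

Derivation:
rank_ℚ(R)=1; free=3−1=2
SNF(R) diag = [5] → torsion [5]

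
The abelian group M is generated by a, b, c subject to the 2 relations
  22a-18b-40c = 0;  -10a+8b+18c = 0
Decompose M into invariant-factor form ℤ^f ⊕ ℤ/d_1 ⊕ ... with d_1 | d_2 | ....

Answer: M ≅ ℤ^1 ⊕ ℤ/2 ⊕ ℤ/2

Derivation:
rank_ℚ(R)=2; free=3−2=1
SNF(R) diag = [2, 2] → torsion [2, 2]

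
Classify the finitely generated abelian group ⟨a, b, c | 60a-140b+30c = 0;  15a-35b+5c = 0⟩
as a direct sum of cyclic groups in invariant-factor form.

Answer: M ≅ ℤ^1 ⊕ ℤ/5 ⊕ ℤ/10

Derivation:
rank_ℚ(R)=2; free=3−2=1
SNF(R) diag = [5, 10] → torsion [5, 10]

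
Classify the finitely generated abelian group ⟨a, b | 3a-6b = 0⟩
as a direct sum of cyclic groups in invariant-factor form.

rank_ℚ(R)=1; free=2−1=1
SNF(R) diag = [3] → torsion [3]

Answer: M ≅ ℤ^1 ⊕ ℤ/3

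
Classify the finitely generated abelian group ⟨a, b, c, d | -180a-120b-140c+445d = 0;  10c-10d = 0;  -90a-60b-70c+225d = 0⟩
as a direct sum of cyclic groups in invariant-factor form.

rank_ℚ(R)=3; free=4−3=1
SNF(R) diag = [5, 10, 30] → torsion [5, 10, 30]

Answer: M ≅ ℤ^1 ⊕ ℤ/5 ⊕ ℤ/10 ⊕ ℤ/30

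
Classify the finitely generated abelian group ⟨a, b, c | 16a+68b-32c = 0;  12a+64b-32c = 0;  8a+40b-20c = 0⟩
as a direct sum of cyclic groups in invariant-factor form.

Answer: M ≅ ℤ/4 ⊕ ℤ/4 ⊕ ℤ/4

Derivation:
rank_ℚ(R)=3; free=3−3=0
SNF(R) diag = [4, 4, 4] → torsion [4, 4, 4]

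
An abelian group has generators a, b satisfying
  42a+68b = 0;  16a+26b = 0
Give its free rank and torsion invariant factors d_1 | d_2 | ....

Answer: M ≅ ℤ/2 ⊕ ℤ/2

Derivation:
rank_ℚ(R)=2; free=2−2=0
SNF(R) diag = [2, 2] → torsion [2, 2]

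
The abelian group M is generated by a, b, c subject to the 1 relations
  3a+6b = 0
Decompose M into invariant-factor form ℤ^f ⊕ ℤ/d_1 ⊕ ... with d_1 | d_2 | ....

rank_ℚ(R)=1; free=3−1=2
SNF(R) diag = [3] → torsion [3]

Answer: M ≅ ℤ^2 ⊕ ℤ/3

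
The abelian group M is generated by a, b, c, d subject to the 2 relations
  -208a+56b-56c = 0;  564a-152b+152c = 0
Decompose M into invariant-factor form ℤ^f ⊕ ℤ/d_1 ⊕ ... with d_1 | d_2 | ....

rank_ℚ(R)=2; free=4−2=2
SNF(R) diag = [4, 8] → torsion [4, 8]

Answer: M ≅ ℤ^2 ⊕ ℤ/4 ⊕ ℤ/8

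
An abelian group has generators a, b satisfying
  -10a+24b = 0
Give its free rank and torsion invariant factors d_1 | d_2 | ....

rank_ℚ(R)=1; free=2−1=1
SNF(R) diag = [2] → torsion [2]

Answer: M ≅ ℤ^1 ⊕ ℤ/2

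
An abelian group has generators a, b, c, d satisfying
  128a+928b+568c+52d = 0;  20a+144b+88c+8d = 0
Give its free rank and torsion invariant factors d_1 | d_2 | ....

rank_ℚ(R)=2; free=4−2=2
SNF(R) diag = [4, 4] → torsion [4, 4]

Answer: M ≅ ℤ^2 ⊕ ℤ/4 ⊕ ℤ/4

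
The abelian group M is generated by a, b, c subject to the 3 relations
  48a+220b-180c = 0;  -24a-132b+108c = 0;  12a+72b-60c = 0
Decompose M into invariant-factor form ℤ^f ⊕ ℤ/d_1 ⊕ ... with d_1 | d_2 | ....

rank_ℚ(R)=3; free=3−3=0
SNF(R) diag = [4, 12, 24] → torsion [4, 12, 24]

Answer: M ≅ ℤ/4 ⊕ ℤ/12 ⊕ ℤ/24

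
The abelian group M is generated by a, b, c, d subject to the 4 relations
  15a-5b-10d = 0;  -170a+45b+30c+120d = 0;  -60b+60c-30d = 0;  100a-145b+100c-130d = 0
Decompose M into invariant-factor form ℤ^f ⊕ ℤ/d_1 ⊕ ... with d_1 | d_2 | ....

Answer: M ≅ ℤ/5 ⊕ ℤ/5 ⊕ ℤ/10 ⊕ ℤ/30

Derivation:
rank_ℚ(R)=4; free=4−4=0
SNF(R) diag = [5, 5, 10, 30] → torsion [5, 5, 10, 30]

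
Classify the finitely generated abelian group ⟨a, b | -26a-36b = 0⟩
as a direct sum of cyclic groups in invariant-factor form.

rank_ℚ(R)=1; free=2−1=1
SNF(R) diag = [2] → torsion [2]

Answer: M ≅ ℤ^1 ⊕ ℤ/2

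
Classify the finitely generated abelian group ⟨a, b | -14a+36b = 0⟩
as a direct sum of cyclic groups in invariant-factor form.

Answer: M ≅ ℤ^1 ⊕ ℤ/2

Derivation:
rank_ℚ(R)=1; free=2−1=1
SNF(R) diag = [2] → torsion [2]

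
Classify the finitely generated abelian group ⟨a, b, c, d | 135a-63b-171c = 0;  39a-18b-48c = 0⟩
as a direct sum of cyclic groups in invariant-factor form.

rank_ℚ(R)=2; free=4−2=2
SNF(R) diag = [3, 9] → torsion [3, 9]

Answer: M ≅ ℤ^2 ⊕ ℤ/3 ⊕ ℤ/9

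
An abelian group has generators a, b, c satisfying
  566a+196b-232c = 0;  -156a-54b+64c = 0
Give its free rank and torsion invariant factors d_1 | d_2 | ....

Answer: M ≅ ℤ^1 ⊕ ℤ/2 ⊕ ℤ/2

Derivation:
rank_ℚ(R)=2; free=3−2=1
SNF(R) diag = [2, 2] → torsion [2, 2]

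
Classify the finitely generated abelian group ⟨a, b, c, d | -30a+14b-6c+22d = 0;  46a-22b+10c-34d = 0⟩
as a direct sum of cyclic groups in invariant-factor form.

rank_ℚ(R)=2; free=4−2=2
SNF(R) diag = [2, 4] → torsion [2, 4]

Answer: M ≅ ℤ^2 ⊕ ℤ/2 ⊕ ℤ/4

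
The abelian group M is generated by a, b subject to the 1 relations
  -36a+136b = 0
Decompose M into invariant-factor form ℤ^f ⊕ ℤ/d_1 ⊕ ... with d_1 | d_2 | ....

Answer: M ≅ ℤ^1 ⊕ ℤ/4

Derivation:
rank_ℚ(R)=1; free=2−1=1
SNF(R) diag = [4] → torsion [4]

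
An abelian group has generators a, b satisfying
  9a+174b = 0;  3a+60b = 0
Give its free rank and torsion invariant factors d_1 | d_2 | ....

Answer: M ≅ ℤ/3 ⊕ ℤ/6

Derivation:
rank_ℚ(R)=2; free=2−2=0
SNF(R) diag = [3, 6] → torsion [3, 6]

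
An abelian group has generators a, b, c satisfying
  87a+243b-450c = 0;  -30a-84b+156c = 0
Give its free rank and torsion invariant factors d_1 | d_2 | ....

Answer: M ≅ ℤ^1 ⊕ ℤ/3 ⊕ ℤ/6

Derivation:
rank_ℚ(R)=2; free=3−2=1
SNF(R) diag = [3, 6] → torsion [3, 6]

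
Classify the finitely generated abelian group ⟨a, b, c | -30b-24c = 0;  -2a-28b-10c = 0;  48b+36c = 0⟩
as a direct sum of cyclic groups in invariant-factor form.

Answer: M ≅ ℤ/2 ⊕ ℤ/6 ⊕ ℤ/12

Derivation:
rank_ℚ(R)=3; free=3−3=0
SNF(R) diag = [2, 6, 12] → torsion [2, 6, 12]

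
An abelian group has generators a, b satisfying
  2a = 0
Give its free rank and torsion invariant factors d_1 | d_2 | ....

rank_ℚ(R)=1; free=2−1=1
SNF(R) diag = [2] → torsion [2]

Answer: M ≅ ℤ^1 ⊕ ℤ/2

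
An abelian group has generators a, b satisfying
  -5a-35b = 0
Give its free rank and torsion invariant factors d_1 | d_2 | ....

rank_ℚ(R)=1; free=2−1=1
SNF(R) diag = [5] → torsion [5]

Answer: M ≅ ℤ^1 ⊕ ℤ/5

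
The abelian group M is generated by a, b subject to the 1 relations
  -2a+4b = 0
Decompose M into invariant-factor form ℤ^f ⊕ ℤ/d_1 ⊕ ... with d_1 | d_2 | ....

Answer: M ≅ ℤ^1 ⊕ ℤ/2

Derivation:
rank_ℚ(R)=1; free=2−1=1
SNF(R) diag = [2] → torsion [2]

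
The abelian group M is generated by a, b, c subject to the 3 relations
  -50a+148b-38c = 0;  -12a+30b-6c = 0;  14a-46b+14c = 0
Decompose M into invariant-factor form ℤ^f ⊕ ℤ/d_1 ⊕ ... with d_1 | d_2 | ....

Answer: M ≅ ℤ/2 ⊕ ℤ/6 ⊕ ℤ/18

Derivation:
rank_ℚ(R)=3; free=3−3=0
SNF(R) diag = [2, 6, 18] → torsion [2, 6, 18]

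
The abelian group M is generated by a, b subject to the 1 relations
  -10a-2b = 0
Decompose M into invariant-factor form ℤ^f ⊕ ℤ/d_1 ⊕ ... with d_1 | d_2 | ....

rank_ℚ(R)=1; free=2−1=1
SNF(R) diag = [2] → torsion [2]

Answer: M ≅ ℤ^1 ⊕ ℤ/2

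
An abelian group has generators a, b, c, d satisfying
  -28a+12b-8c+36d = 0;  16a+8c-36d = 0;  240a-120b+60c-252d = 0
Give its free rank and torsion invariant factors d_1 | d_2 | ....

rank_ℚ(R)=3; free=4−3=1
SNF(R) diag = [4, 12, 36] → torsion [4, 12, 36]

Answer: M ≅ ℤ^1 ⊕ ℤ/4 ⊕ ℤ/12 ⊕ ℤ/36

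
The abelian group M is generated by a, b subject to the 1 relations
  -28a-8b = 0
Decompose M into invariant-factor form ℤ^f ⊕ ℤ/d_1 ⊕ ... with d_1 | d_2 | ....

Answer: M ≅ ℤ^1 ⊕ ℤ/4

Derivation:
rank_ℚ(R)=1; free=2−1=1
SNF(R) diag = [4] → torsion [4]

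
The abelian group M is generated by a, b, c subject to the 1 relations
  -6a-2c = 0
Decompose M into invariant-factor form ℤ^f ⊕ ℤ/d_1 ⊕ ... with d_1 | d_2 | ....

rank_ℚ(R)=1; free=3−1=2
SNF(R) diag = [2] → torsion [2]

Answer: M ≅ ℤ^2 ⊕ ℤ/2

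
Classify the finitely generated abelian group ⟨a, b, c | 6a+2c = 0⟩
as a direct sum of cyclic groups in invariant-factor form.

rank_ℚ(R)=1; free=3−1=2
SNF(R) diag = [2] → torsion [2]

Answer: M ≅ ℤ^2 ⊕ ℤ/2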